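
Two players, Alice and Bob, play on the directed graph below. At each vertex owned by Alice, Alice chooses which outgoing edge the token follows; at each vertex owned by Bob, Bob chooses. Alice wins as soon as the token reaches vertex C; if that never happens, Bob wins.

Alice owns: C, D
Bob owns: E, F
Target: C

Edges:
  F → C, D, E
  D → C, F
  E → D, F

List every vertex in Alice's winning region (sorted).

A0 = {C}
A1: add {D} — D (Alice) has D→C.
A2 = A1; e.g. E (Bob) can still go to F. Fixed point.
Alice's winning region = {C, D}.

C, D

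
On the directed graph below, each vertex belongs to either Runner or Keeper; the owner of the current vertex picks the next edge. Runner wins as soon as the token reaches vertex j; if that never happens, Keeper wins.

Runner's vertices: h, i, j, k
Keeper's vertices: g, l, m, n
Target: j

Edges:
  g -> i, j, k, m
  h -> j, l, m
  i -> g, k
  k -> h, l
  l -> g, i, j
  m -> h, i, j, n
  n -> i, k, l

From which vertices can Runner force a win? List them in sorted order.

A0 = {j}
A1: add {h} — h (Runner) has h→j.
A2: add {k} — k (Runner) has k→h.
A3: add {i} — i (Runner) has i→k.
A4 = A3; e.g. g (Keeper) can still go to m. Fixed point.
Runner's winning region = {h, i, j, k}.

h, i, j, k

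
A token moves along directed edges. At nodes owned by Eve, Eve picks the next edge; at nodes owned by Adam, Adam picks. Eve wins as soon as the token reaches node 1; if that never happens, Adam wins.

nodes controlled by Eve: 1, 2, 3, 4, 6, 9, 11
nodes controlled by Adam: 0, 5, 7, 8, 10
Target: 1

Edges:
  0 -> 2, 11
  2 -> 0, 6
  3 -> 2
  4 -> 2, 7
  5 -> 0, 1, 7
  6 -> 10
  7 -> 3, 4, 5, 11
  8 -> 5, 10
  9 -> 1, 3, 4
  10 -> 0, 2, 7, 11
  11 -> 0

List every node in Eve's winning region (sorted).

1, 9

A0 = {1}
A1: add {9} — 9 (Eve) has 9→1.
A2 = A1; e.g. 0 (Adam) can still go to 2. Fixed point.
Eve's winning region = {1, 9}.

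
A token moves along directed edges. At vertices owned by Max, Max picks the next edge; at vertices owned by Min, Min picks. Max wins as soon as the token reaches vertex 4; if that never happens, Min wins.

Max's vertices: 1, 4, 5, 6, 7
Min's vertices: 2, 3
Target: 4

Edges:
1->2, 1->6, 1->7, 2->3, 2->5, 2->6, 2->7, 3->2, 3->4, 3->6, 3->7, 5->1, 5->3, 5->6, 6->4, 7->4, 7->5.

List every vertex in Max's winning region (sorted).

1, 4, 5, 6, 7

A0 = {4}
A1: add {6, 7} — 6 (Max) has 6→4; 7 (Max) has 7→4.
A2: add {1, 5} — 1 (Max) has 1→6; 5 (Max) has 5→6.
A3 = A2; e.g. 2 (Min) can still go to 3. Fixed point.
Max's winning region = {1, 4, 5, 6, 7}.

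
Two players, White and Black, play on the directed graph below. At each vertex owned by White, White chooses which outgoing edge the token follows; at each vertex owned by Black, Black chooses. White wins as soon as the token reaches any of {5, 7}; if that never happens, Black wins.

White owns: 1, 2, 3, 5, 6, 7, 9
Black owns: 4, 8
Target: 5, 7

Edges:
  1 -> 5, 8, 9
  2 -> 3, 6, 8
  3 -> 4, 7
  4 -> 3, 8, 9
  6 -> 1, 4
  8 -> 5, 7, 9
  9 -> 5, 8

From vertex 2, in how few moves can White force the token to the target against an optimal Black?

A0 = {5, 7}
A1: add {1, 3, 9} — 1 (White) has 1→5; 3 (White) has 3→7; 9 (White) has 9→5.
A2: add {2, 6, 8} — 2 (White) has 2→3; 6 (White) has 6→1; 8 (Black): all of {5, 7, 9} already in.
2 enters the attractor at level 2, so White can force the target in 2 moves from there.

2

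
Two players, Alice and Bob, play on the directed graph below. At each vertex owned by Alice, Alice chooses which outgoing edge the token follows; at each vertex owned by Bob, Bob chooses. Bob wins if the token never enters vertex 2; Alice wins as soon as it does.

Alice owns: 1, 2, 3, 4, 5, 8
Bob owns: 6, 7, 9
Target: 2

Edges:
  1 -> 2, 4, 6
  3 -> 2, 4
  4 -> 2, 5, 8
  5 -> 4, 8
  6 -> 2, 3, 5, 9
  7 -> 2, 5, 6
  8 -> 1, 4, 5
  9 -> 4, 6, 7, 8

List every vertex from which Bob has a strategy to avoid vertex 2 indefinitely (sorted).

A0 = {2}
A1: add {1, 3, 4} — 1 (Alice) has 1→2; 3 (Alice) has 3→2; 4 (Alice) has 4→2.
A2: add {5, 8} — 5 (Alice) has 5→4; 8 (Alice) has 8→1.
A3 = A2; e.g. 6 (Bob) can still go to 9. Fixed point.
Alice's attractor = {1, 2, 3, 4, 5, 8}; Bob avoids the target exactly from the complement.

6, 7, 9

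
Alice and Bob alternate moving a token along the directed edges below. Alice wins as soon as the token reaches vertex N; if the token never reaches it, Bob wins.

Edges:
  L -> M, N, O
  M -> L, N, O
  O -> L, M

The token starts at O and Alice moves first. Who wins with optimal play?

Bob

Track states (vertex, player-to-move).
A0 = {(N,Alice), (N,Bob)}
A1: add {(L,Alice), (M,Alice)}.
A2: add {(O,Bob)}.
A3 = A2; e.g. (L,Bob) stays out. (O,Alice) never enters ⇒ Bob avoids the target.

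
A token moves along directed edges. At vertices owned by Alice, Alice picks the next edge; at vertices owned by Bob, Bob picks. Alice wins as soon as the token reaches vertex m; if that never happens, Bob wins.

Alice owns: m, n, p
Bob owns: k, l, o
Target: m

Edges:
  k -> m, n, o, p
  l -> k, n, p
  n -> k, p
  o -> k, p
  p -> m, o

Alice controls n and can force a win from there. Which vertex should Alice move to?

A0 = {m}
A1: add {p} — p (Alice) has p→m.
A2: add {n} — n (Alice) has n→p.
A3 = A2; e.g. k (Bob) can still go to o. Fixed point.
From n, successor p is in the attractor (rank 1); the other successor k is not.

p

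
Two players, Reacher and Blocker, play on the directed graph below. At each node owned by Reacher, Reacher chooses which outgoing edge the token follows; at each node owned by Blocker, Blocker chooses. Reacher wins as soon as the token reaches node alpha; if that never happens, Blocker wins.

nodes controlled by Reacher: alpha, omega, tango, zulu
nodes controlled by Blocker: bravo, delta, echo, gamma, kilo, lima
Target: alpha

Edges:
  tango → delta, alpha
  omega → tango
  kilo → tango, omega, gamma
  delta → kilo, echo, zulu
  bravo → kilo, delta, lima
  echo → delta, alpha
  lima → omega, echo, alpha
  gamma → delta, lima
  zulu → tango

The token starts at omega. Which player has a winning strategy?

Reacher

A0 = {alpha}
A1: add {tango} — tango (Reacher) has tango→alpha.
A2: add {omega, zulu} — omega (Reacher) has omega→tango; zulu (Reacher) has zulu→tango.
A3 = A2; e.g. kilo (Blocker) can still go to gamma. Fixed point.
omega ∈ A2, so Reacher can force the target.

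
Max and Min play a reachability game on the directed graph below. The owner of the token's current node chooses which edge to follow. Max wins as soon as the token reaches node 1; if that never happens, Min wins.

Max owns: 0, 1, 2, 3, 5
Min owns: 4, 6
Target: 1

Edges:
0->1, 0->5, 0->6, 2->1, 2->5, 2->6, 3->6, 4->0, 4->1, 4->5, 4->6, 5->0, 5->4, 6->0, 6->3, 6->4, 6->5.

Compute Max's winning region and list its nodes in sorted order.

0, 1, 2, 5

A0 = {1}
A1: add {0, 2} — 0 (Max) has 0→1; 2 (Max) has 2→1.
A2: add {5} — 5 (Max) has 5→0.
A3 = A2; e.g. 3 (Max) has no edge into A2. Fixed point.
Max's winning region = {0, 1, 2, 5}.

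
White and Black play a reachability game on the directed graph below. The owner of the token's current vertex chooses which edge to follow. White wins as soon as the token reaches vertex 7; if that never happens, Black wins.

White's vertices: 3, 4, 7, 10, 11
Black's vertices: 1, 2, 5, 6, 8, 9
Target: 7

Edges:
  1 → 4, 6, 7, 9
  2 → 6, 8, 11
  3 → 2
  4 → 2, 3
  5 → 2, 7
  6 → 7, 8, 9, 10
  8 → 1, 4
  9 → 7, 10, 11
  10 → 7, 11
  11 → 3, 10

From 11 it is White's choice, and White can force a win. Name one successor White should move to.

10

A0 = {7}
A1: add {10} — 10 (White) has 10→7.
A2: add {11} — 11 (White) has 11→10.
A3: add {9} — 9 (Black): all of {7, 10, 11} already in.
A4 = A3; e.g. 1 (Black) can still go to 4. Fixed point.
From 11, successor 10 is in the attractor (rank 1); the other successor 3 is not.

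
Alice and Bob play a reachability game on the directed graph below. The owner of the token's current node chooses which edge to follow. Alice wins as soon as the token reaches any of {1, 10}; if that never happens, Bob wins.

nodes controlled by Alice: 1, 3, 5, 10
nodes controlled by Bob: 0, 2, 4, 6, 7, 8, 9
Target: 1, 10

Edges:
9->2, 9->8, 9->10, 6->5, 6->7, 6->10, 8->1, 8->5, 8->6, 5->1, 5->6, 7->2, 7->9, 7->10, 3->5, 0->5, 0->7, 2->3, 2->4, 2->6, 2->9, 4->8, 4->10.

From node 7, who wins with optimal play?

A0 = {1, 10}
A1: add {5} — 5 (Alice) has 5→1.
A2: add {3} — 3 (Alice) has 3→5.
A3 = A2; e.g. 0 (Bob) can still go to 7. Fixed point.
7 never enters the attractor, so Bob can avoid the target forever.

Bob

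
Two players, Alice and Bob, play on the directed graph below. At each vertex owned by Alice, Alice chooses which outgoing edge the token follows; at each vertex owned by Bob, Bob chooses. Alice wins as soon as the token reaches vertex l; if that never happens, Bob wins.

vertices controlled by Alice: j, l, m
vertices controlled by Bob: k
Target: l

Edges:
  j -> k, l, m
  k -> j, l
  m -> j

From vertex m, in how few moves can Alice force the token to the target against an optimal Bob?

A0 = {l}
A1: add {j} — j (Alice) has j→l.
A2: add {k, m} — k (Bob): all of {j, l} already in; m (Alice) has m→j.
A2 = all vertices. Fixed point.
m enters the attractor at level 2, so Alice can force the target in 2 moves from there.

2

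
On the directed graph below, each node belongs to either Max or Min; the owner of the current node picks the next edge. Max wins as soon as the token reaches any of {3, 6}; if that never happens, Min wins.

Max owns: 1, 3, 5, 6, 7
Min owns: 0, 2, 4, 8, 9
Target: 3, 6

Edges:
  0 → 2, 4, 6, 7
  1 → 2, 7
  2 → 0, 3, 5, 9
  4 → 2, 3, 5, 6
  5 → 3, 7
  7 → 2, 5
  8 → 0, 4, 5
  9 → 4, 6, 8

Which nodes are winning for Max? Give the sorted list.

1, 3, 5, 6, 7

A0 = {3, 6}
A1: add {5} — 5 (Max) has 5→3.
A2: add {7} — 7 (Max) has 7→5.
A3: add {1} — 1 (Max) has 1→7.
A4 = A3; e.g. 0 (Min) can still go to 2. Fixed point.
Max's winning region = {1, 3, 5, 6, 7}.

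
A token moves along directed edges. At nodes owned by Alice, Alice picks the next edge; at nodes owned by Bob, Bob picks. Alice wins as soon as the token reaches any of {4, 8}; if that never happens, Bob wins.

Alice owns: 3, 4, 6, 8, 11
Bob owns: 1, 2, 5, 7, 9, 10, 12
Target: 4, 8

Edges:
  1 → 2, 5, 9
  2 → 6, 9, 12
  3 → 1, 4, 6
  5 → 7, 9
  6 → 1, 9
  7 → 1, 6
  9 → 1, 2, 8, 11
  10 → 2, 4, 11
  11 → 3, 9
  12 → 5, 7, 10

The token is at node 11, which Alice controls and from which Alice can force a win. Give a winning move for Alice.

A0 = {4, 8}
A1: add {3} — 3 (Alice) has 3→4.
A2: add {11} — 11 (Alice) has 11→3.
A3 = A2; e.g. 1 (Bob) can still go to 2. Fixed point.
From 11, successor 3 is in the attractor (rank 1); the other successor 9 is not.

3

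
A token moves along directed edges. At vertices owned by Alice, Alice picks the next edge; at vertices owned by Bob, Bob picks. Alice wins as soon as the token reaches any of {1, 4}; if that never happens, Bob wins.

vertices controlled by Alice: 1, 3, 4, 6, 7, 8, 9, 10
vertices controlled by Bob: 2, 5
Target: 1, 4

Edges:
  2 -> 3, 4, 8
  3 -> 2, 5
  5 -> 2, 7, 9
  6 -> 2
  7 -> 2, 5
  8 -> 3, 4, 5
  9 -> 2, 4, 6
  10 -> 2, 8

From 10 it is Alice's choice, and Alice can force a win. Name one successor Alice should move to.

A0 = {1, 4}
A1: add {8, 9} — 8 (Alice) has 8→4; 9 (Alice) has 9→4.
A2: add {10} — 10 (Alice) has 10→8.
A3 = A2; e.g. 2 (Bob) can still go to 3. Fixed point.
From 10, successor 8 is in the attractor (rank 1); the other successor 2 is not.

8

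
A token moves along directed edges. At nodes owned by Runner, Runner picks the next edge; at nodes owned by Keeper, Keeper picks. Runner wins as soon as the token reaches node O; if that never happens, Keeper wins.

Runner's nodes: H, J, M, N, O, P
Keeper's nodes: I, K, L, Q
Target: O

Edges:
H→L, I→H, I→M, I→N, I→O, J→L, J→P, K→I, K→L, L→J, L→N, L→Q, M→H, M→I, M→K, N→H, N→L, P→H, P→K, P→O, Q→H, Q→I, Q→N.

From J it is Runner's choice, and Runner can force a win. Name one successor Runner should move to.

A0 = {O}
A1: add {P} — P (Runner) has P→O.
A2: add {J} — J (Runner) has J→P.
A3 = A2; e.g. H (Runner) has no edge into A2. Fixed point.
From J, successor P is in the attractor (rank 1); the other successor L is not.

P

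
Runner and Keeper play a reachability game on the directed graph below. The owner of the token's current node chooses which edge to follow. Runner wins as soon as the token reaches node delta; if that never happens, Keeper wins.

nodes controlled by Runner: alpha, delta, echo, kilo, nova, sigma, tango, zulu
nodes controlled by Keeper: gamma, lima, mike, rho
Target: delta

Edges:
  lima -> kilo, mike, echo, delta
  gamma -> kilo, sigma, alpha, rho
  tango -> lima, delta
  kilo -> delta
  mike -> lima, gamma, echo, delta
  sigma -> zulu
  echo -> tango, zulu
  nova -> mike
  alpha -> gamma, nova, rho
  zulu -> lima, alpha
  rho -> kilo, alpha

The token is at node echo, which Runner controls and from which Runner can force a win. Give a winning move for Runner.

A0 = {delta}
A1: add {kilo, tango} — tango (Runner) has tango→delta; kilo (Runner) has kilo→delta.
A2: add {echo} — echo (Runner) has echo→tango.
A3 = A2; e.g. lima (Keeper) can still go to mike. Fixed point.
From echo, successor tango is in the attractor (rank 1); the other successor zulu is not.

tango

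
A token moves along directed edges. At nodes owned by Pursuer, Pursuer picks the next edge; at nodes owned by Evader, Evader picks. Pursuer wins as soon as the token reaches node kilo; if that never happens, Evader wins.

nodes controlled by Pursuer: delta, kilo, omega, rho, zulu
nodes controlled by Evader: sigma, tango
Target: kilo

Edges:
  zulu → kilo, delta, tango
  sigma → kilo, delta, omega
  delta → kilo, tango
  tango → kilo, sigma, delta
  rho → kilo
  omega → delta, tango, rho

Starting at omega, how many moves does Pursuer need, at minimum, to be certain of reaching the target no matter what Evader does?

A0 = {kilo}
A1: add {delta, rho, zulu} — zulu (Pursuer) has zulu→kilo; delta (Pursuer) has delta→kilo; rho (Pursuer) has rho→kilo.
A2: add {omega} — omega (Pursuer) has omega→delta.
omega enters the attractor at level 2, so Pursuer can force the target in 2 moves from there.

2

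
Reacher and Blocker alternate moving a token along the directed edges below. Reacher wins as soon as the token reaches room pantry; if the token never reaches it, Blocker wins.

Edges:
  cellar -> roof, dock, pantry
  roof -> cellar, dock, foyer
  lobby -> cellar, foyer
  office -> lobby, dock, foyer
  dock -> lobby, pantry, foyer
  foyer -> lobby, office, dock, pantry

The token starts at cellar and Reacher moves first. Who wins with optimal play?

Track states (vertex, player-to-move).
A0 = {(pantry,Reacher), (pantry,Blocker)}
A1: add {(cellar,Reacher), (dock,Reacher), (foyer,Reacher)}.
(cellar,Reacher) ∈ A1 ⇒ Reacher forces the target.

Reacher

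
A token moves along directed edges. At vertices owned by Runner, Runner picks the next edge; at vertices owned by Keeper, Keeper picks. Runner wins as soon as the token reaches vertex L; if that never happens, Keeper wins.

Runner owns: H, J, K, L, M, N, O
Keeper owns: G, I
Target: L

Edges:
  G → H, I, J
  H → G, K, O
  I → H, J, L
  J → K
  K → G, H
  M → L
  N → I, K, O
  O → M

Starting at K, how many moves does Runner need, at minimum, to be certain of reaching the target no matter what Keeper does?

A0 = {L}
A1: add {M} — M (Runner) has M→L.
A2: add {O} — O (Runner) has O→M.
A3: add {H, N} — H (Runner) has H→O; N (Runner) has N→O.
A4: add {K} — K (Runner) has K→H.
K enters the attractor at level 4, so Runner can force the target in 4 moves from there.

4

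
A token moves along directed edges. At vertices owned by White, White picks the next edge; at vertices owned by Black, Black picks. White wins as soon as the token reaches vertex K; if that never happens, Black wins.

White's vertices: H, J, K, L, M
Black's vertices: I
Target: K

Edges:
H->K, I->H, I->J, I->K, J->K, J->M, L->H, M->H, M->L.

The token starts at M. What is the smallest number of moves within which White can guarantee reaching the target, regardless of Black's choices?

2

A0 = {K}
A1: add {H, J} — H (White) has H→K; J (White) has J→K.
A2: add {I, L, M} — I (Black): all of {H, J, K} already in; L (White) has L→H; M (White) has M→H.
A2 = all vertices. Fixed point.
M enters the attractor at level 2, so White can force the target in 2 moves from there.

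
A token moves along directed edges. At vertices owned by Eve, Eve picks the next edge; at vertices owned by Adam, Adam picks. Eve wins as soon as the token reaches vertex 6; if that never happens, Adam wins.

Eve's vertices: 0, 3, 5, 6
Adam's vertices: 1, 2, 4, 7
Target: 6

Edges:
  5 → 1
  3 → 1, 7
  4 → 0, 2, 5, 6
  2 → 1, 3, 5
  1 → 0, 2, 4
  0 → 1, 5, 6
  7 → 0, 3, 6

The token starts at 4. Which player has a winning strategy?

A0 = {6}
A1: add {0} — 0 (Eve) has 0→6.
A2 = A1; e.g. 1 (Adam) can still go to 2. Fixed point.
4 never enters the attractor, so Adam can avoid the target forever.

Adam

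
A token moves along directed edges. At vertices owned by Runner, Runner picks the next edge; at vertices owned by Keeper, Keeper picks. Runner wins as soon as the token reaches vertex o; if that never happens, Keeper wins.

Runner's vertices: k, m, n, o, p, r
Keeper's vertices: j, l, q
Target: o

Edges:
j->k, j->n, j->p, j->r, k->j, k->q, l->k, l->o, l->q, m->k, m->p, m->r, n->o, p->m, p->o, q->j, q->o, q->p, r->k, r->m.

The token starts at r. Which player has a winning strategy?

A0 = {o}
A1: add {n, p} — n (Runner) has n→o; p (Runner) has p→o.
A2: add {m} — m (Runner) has m→p.
A3: add {r} — r (Runner) has r→m.
A4 = A3; e.g. j (Keeper) can still go to k. Fixed point.
r ∈ A3, so Runner can force the target.

Runner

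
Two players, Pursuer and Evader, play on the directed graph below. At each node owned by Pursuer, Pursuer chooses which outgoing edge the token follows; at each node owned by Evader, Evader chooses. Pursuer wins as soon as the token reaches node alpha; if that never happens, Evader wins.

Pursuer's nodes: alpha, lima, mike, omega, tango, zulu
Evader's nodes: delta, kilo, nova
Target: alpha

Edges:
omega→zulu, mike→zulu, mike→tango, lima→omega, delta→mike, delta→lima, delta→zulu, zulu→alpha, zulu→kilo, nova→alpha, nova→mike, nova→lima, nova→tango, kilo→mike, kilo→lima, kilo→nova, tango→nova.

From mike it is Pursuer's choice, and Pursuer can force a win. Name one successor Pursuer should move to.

zulu

A0 = {alpha}
A1: add {zulu} — zulu (Pursuer) has zulu→alpha.
A2: add {mike, omega} — omega (Pursuer) has omega→zulu; mike (Pursuer) has mike→zulu.
A3: add {lima} — lima (Pursuer) has lima→omega.
A4: add {delta} — delta (Evader): all of {mike, lima, zulu} already in.
A5 = A4; e.g. nova (Evader) can still go to tango. Fixed point.
From mike, successor zulu is in the attractor (rank 1); the other successor tango is not.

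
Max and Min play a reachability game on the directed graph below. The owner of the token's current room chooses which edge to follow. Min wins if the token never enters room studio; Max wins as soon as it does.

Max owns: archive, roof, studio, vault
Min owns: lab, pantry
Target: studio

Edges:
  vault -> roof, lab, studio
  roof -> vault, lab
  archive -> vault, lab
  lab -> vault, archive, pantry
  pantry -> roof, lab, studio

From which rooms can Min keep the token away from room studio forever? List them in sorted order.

lab, pantry

A0 = {studio}
A1: add {vault} — vault (Max) has vault→studio.
A2: add {archive, roof} — roof (Max) has roof→vault; archive (Max) has archive→vault.
A3 = A2; e.g. lab (Min) can still go to pantry. Fixed point.
Max's attractor = {archive, roof, studio, vault}; Min avoids the target exactly from the complement.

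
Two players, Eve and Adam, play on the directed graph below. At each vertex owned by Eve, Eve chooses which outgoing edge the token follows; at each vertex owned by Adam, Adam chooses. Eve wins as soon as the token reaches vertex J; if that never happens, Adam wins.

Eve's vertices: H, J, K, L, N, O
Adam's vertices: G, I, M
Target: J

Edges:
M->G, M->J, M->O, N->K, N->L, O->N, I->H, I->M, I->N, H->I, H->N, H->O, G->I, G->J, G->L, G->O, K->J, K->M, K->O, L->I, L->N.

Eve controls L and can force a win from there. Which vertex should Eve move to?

N

A0 = {J}
A1: add {K} — K (Eve) has K→J.
A2: add {N} — N (Eve) has N→K.
A3: add {H, L, O} — H (Eve) has H→N; L (Eve) has L→N; O (Eve) has O→N.
A4 = A3; e.g. G (Adam) can still go to I. Fixed point.
From L, successor N is in the attractor (rank 2); the other successor I is not.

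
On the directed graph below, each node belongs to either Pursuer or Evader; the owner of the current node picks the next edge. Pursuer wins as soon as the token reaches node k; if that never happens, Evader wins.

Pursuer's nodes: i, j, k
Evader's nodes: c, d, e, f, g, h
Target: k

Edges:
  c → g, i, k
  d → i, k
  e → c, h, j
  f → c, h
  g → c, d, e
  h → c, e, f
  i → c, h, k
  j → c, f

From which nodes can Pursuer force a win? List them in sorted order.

d, i, k

A0 = {k}
A1: add {i} — i (Pursuer) has i→k.
A2: add {d} — d (Evader): all of {i, k} already in.
A3 = A2; e.g. c (Evader) can still go to g. Fixed point.
Pursuer's winning region = {d, i, k}.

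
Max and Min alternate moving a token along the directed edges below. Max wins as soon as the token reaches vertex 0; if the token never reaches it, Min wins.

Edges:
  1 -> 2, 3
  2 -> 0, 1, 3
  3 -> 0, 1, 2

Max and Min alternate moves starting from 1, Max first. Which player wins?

Track states (vertex, player-to-move).
A0 = {(0,Max), (0,Min)}
A1: add {(2,Max), (3,Max)}.
A2: add {(1,Min)}.
A3 = A2; e.g. (1,Max) stays out. (1,Max) never enters ⇒ Min avoids the target.

Min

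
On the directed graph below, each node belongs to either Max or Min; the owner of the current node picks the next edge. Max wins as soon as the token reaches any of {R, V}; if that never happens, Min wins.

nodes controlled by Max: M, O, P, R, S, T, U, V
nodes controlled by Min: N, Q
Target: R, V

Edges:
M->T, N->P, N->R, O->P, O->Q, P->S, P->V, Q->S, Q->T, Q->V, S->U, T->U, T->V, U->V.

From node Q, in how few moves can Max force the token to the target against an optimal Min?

A0 = {R, V}
A1: add {P, T, U} — P (Max) has P→V; T (Max) has T→V; U (Max) has U→V.
A2: add {M, N, O, S} — M (Max) has M→T; N (Min): all of {P, R} already in; O (Max) has O→P; S (Max) has S→U.
A3: add {Q} — Q (Min): all of {S, T, V} already in.
A3 = all vertices. Fixed point.
Q enters the attractor at level 3, so Max can force the target in 3 moves from there.

3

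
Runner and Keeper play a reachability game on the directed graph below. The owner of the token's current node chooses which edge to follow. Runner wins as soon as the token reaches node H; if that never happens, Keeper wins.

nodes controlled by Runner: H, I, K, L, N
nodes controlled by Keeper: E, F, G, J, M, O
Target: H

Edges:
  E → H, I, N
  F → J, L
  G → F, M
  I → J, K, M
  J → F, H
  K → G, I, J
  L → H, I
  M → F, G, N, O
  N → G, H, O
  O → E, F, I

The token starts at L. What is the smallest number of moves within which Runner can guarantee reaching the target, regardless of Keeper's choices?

1

A0 = {H}
A1: add {L, N} — L (Runner) has L→H; N (Runner) has N→H.
A2 = A1; e.g. E (Keeper) can still go to I. Fixed point.
L enters the attractor at level 1, so Runner can force the target in 1 move from there.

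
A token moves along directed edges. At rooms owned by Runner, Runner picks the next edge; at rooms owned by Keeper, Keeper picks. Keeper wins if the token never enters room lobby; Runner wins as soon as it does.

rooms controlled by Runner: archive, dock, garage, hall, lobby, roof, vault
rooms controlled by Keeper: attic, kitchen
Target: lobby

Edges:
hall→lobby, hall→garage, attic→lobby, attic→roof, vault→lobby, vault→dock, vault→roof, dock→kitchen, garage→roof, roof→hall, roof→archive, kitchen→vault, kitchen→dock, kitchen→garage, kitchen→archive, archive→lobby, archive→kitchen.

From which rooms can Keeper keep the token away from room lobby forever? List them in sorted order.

dock, kitchen

A0 = {lobby}
A1: add {archive, hall, vault} — hall (Runner) has hall→lobby; vault (Runner) has vault→lobby; archive (Runner) has archive→lobby.
A2: add {roof} — roof (Runner) has roof→hall.
A3: add {attic, garage} — attic (Keeper): all of {lobby, roof} already in; garage (Runner) has garage→roof.
A4 = A3; e.g. dock (Runner) has no edge into A3. Fixed point.
Runner's attractor = {archive, attic, garage, hall, lobby, roof, vault}; Keeper avoids the target exactly from the complement.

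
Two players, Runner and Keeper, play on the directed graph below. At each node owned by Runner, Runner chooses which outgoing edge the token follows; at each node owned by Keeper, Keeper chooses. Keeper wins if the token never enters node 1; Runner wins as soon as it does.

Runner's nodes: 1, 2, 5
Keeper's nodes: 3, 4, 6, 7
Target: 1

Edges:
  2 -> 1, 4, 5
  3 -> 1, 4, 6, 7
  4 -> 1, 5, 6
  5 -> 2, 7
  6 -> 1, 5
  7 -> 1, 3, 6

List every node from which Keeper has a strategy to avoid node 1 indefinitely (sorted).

3, 7

A0 = {1}
A1: add {2} — 2 (Runner) has 2→1.
A2: add {5} — 5 (Runner) has 5→2.
A3: add {6} — 6 (Keeper): all of {1, 5} already in.
A4: add {4} — 4 (Keeper): all of {1, 5, 6} already in.
A5 = A4; e.g. 3 (Keeper) can still go to 7. Fixed point.
Runner's attractor = {1, 2, 4, 5, 6}; Keeper avoids the target exactly from the complement.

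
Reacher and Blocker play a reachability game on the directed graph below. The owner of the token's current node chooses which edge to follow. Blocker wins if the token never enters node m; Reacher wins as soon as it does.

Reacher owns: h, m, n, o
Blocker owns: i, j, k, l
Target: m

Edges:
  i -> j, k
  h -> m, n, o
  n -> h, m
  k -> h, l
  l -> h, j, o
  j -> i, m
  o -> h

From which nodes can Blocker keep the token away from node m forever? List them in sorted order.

A0 = {m}
A1: add {h, n} — h (Reacher) has h→m; n (Reacher) has n→m.
A2: add {o} — o (Reacher) has o→h.
A3 = A2; e.g. i (Blocker) can still go to j. Fixed point.
Reacher's attractor = {h, m, n, o}; Blocker avoids the target exactly from the complement.

i, j, k, l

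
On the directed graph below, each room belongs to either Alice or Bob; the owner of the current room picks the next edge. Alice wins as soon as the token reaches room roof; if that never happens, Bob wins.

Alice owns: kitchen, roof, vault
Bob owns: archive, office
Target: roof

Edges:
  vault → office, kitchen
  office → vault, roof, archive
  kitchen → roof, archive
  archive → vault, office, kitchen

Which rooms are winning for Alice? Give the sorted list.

kitchen, roof, vault

A0 = {roof}
A1: add {kitchen} — kitchen (Alice) has kitchen→roof.
A2: add {vault} — vault (Alice) has vault→kitchen.
A3 = A2; e.g. office (Bob) can still go to archive. Fixed point.
Alice's winning region = {kitchen, roof, vault}.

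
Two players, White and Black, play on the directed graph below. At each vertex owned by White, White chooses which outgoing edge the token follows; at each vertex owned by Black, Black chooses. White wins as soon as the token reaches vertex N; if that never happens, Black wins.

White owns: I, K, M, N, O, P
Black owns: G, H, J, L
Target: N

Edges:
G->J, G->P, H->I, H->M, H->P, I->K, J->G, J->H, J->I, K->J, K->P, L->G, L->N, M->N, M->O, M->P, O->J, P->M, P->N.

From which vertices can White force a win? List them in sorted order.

H, I, K, M, N, P

A0 = {N}
A1: add {M, P} — M (White) has M→N; P (White) has P→N.
A2: add {K} — K (White) has K→P.
A3: add {I} — I (White) has I→K.
A4: add {H} — H (Black): all of {I, M, P} already in.
A5 = A4; e.g. G (Black) can still go to J. Fixed point.
White's winning region = {H, I, K, M, N, P}.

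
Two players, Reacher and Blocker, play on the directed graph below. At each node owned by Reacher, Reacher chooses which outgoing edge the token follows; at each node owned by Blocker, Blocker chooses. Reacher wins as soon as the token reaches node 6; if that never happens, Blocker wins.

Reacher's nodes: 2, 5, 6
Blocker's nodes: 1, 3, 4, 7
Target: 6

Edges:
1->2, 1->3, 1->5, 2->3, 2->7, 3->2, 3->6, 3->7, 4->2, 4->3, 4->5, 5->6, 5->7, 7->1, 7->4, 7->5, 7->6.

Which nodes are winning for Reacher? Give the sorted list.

5, 6

A0 = {6}
A1: add {5} — 5 (Reacher) has 5→6.
A2 = A1; e.g. 1 (Blocker) can still go to 2. Fixed point.
Reacher's winning region = {5, 6}.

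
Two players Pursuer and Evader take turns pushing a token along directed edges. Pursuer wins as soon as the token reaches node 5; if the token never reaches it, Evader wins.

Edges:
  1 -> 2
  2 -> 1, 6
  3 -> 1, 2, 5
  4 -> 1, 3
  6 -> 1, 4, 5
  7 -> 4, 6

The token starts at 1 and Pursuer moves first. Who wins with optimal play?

Evader

Track states (vertex, player-to-move).
A0 = {(5,Pursuer), (5,Evader)}
A1: add {(3,Pursuer), (6,Pursuer)}.
A2 = A1; e.g. (1,Pursuer) stays out. (1,Pursuer) never enters ⇒ Evader avoids the target.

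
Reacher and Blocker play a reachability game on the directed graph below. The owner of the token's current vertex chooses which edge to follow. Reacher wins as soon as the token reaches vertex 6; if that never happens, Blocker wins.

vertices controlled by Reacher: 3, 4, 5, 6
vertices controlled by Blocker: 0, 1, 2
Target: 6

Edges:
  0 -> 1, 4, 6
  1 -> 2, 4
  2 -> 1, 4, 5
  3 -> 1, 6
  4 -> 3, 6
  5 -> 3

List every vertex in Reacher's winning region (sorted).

3, 4, 5, 6

A0 = {6}
A1: add {3, 4} — 3 (Reacher) has 3→6; 4 (Reacher) has 4→6.
A2: add {5} — 5 (Reacher) has 5→3.
A3 = A2; e.g. 0 (Blocker) can still go to 1. Fixed point.
Reacher's winning region = {3, 4, 5, 6}.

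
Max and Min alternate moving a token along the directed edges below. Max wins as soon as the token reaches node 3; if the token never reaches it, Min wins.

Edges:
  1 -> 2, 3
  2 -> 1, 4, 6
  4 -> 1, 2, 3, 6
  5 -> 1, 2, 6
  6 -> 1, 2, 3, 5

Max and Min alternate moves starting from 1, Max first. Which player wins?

Track states (vertex, player-to-move).
A0 = {(3,Max), (3,Min)}
A1: add {(1,Max), (4,Max), (6,Max)}.
(1,Max) ∈ A1 ⇒ Max forces the target.

Max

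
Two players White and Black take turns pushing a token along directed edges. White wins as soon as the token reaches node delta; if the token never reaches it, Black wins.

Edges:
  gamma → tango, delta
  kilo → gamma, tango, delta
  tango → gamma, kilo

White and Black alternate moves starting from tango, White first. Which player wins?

Black

Track states (vertex, player-to-move).
A0 = {(delta,White), (delta,Black)}
A1: add {(gamma,White), (kilo,White)}.
A2: add {(tango,Black)}.
A3 = A2; e.g. (gamma,Black) stays out. (tango,White) never enters ⇒ Black avoids the target.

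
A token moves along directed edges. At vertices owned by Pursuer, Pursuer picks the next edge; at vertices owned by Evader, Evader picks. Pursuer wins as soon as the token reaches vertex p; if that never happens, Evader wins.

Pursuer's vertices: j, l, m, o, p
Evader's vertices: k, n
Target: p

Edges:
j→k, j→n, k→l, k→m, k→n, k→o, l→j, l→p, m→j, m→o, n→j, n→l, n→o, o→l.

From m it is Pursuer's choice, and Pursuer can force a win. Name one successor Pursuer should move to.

o

A0 = {p}
A1: add {l} — l (Pursuer) has l→p.
A2: add {o} — o (Pursuer) has o→l.
A3: add {m} — m (Pursuer) has m→o.
A4 = A3; e.g. j (Pursuer) has no edge into A3. Fixed point.
From m, successor o is in the attractor (rank 2); the other successor j is not.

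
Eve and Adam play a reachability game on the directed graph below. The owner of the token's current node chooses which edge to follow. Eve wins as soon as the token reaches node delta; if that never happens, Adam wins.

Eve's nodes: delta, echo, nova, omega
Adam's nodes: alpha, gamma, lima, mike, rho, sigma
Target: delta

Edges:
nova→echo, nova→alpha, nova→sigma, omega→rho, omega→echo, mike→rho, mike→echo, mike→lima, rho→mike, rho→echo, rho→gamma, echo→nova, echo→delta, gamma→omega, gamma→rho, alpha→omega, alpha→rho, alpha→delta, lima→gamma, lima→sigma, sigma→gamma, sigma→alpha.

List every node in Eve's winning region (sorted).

delta, echo, nova, omega

A0 = {delta}
A1: add {echo} — echo (Eve) has echo→delta.
A2: add {nova, omega} — nova (Eve) has nova→echo; omega (Eve) has omega→echo.
A3 = A2; e.g. mike (Adam) can still go to rho. Fixed point.
Eve's winning region = {delta, echo, nova, omega}.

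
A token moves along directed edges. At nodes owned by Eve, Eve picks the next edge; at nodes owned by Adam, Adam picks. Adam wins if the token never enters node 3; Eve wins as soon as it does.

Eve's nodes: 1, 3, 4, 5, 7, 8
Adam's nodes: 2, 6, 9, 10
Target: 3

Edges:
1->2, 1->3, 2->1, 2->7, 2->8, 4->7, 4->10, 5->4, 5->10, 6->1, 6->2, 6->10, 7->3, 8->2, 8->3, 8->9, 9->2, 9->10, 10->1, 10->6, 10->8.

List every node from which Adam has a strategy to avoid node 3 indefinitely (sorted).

6, 9, 10

A0 = {3}
A1: add {1, 7, 8} — 1 (Eve) has 1→3; 7 (Eve) has 7→3; 8 (Eve) has 8→3.
A2: add {2, 4} — 2 (Adam): all of {1, 7, 8} already in; 4 (Eve) has 4→7.
A3: add {5} — 5 (Eve) has 5→4.
A4 = A3; e.g. 6 (Adam) can still go to 10. Fixed point.
Eve's attractor = {1, 2, 3, 4, 5, 7, 8}; Adam avoids the target exactly from the complement.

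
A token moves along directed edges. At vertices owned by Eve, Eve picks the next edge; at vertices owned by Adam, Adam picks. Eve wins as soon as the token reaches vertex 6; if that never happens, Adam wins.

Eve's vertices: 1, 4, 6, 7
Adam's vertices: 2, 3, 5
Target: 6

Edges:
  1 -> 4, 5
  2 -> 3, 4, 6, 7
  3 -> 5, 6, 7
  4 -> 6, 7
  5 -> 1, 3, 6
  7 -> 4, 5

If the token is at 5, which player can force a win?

A0 = {6}
A1: add {4} — 4 (Eve) has 4→6.
A2: add {1, 7} — 1 (Eve) has 1→4; 7 (Eve) has 7→4.
A3 = A2; e.g. 2 (Adam) can still go to 3. Fixed point.
5 never enters the attractor, so Adam can avoid the target forever.

Adam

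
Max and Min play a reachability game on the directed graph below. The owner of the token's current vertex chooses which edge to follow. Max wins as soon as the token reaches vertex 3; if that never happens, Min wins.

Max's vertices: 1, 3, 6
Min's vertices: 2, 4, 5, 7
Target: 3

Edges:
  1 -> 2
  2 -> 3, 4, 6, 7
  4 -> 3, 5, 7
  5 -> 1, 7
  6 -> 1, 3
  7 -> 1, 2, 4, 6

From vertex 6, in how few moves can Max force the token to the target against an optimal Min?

1

A0 = {3}
A1: add {6} — 6 (Max) has 6→3.
A2 = A1; e.g. 1 (Max) has no edge into A1. Fixed point.
6 enters the attractor at level 1, so Max can force the target in 1 move from there.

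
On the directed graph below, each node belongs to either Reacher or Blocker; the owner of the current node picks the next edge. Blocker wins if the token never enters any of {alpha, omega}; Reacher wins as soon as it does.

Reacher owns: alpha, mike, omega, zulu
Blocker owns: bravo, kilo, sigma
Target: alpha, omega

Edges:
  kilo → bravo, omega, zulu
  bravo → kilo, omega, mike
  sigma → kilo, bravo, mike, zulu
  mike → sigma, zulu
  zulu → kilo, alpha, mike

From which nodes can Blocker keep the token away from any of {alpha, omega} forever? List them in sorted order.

A0 = {alpha, omega}
A1: add {zulu} — zulu (Reacher) has zulu→alpha.
A2: add {mike} — mike (Reacher) has mike→zulu.
A3 = A2; e.g. kilo (Blocker) can still go to bravo. Fixed point.
Reacher's attractor = {alpha, mike, omega, zulu}; Blocker avoids the target exactly from the complement.

bravo, kilo, sigma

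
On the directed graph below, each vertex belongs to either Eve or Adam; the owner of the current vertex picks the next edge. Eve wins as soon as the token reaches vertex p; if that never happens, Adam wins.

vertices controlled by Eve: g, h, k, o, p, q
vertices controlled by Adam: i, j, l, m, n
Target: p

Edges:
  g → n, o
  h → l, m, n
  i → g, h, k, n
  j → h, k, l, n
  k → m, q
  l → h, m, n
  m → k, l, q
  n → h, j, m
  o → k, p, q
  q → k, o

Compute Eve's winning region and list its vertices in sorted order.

A0 = {p}
A1: add {o} — o (Eve) has o→p.
A2: add {g, q} — g (Eve) has g→o; q (Eve) has q→o.
A3: add {k} — k (Eve) has k→q.
A4 = A3; e.g. h (Eve) has no edge into A3. Fixed point.
Eve's winning region = {g, k, o, p, q}.

g, k, o, p, q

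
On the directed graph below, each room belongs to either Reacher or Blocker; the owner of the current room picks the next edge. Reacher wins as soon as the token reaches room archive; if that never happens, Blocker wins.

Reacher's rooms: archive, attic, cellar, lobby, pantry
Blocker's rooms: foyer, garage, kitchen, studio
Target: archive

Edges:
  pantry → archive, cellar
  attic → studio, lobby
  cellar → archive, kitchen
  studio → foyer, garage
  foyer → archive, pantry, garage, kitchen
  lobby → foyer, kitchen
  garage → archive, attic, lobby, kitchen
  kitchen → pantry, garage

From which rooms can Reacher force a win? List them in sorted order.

archive, cellar, pantry

A0 = {archive}
A1: add {cellar, pantry} — pantry (Reacher) has pantry→archive; cellar (Reacher) has cellar→archive.
A2 = A1; e.g. attic (Reacher) has no edge into A1. Fixed point.
Reacher's winning region = {archive, cellar, pantry}.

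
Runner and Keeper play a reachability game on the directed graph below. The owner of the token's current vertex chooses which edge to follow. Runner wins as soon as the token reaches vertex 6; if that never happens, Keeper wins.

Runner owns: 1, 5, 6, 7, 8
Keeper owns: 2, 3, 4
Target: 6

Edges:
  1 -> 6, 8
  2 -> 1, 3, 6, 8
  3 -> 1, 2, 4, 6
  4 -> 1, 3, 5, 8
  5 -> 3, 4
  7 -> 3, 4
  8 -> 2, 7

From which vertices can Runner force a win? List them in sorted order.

A0 = {6}
A1: add {1} — 1 (Runner) has 1→6.
A2 = A1; e.g. 2 (Keeper) can still go to 3. Fixed point.
Runner's winning region = {1, 6}.

1, 6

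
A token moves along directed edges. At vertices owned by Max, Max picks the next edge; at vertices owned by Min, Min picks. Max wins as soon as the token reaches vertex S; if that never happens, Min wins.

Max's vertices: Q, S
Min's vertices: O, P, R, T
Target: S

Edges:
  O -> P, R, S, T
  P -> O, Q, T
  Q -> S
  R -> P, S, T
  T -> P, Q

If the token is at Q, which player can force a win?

A0 = {S}
A1: add {Q} — Q (Max) has Q→S.
A2 = A1; e.g. O (Min) can still go to P. Fixed point.
Q ∈ A1, so Max can force the target.

Max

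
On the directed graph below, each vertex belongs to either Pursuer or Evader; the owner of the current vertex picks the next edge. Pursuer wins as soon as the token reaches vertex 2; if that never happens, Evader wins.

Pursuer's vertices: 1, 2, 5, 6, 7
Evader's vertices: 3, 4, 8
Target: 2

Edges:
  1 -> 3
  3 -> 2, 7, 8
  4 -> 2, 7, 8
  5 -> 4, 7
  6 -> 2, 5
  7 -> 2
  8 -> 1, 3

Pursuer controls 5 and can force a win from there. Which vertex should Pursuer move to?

7

A0 = {2}
A1: add {6, 7} — 6 (Pursuer) has 6→2; 7 (Pursuer) has 7→2.
A2: add {5} — 5 (Pursuer) has 5→7.
A3 = A2; e.g. 1 (Pursuer) has no edge into A2. Fixed point.
From 5, successor 7 is in the attractor (rank 1); the other successor 4 is not.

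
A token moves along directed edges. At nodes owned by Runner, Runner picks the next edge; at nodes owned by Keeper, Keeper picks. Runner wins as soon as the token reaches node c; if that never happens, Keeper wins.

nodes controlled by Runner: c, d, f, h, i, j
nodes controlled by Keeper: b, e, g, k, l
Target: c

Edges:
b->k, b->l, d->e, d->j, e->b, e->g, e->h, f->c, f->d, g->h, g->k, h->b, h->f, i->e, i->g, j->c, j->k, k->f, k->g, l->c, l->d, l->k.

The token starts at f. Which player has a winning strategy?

Runner

A0 = {c}
A1: add {f, j} — f (Runner) has f→c; j (Runner) has j→c.
f ∈ A1, so Runner can force the target.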